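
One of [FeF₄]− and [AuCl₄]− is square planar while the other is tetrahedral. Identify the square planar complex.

For [FeF₄]−: Ligand charges: each fluoride is −1. With an overall charge of −1 the iron centre must be in the +3 oxidation state. Fe sits in group 8, so the d-electron count is 8 − 3 = 5. A high-spin d⁵ ion has zero CFSE in either geometry, so four ligands adopt the sterically favoured tetrahedral geometry. → tetrahedral.
For [AuCl₄]−: Ligand charges: each chloride is −1. With an overall charge of −1 the gold centre must be in the +3 oxidation state. Au sits in group 11, so the d-electron count is 11 − 3 = 8. A 5d d⁸ ion has a large crystal-field splitting; square planar leaves the high-energy d_{x²−y²} orbital empty and maximises CFSE. → square planar.

[AuCl₄]−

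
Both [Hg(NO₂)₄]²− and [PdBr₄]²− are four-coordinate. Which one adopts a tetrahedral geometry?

[Hg(NO₂)₄]²−

For [Hg(NO₂)₄]²−: Summing ligand charges against the −2 overall charge gives an oxidation state of +2 for mercury. Mercury is a group-12 element; Hg(II) is therefore d¹⁰. A d¹⁰ ion has no crystal-field stabilisation preference between square planar and tetrahedral, so four ligands adopt the sterically favoured tetrahedral geometry. → tetrahedral.
For [PdBr₄]²−: Each bromide is −1; balancing the −2 overall charge requires Pd(II). Group 10 minus oxidation state 2 gives a d⁸ configuration. A 4d d⁸ ion has a large crystal-field splitting; square planar leaves the high-energy d_{x²−y²} orbital empty and maximises CFSE. → square planar.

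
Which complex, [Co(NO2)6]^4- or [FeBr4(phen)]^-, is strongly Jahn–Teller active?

[Co(NO2)6]^4-: Each nitro (N-bound nitrite) is −1; balancing the −4 overall charge requires Co(II). Cobalt is a group-9 element; Co(II) is therefore d⁷. Nitro (N-bound nitrite) is a strong-field ligand (high in the spectrochemical series) for a first-row metal, so the complex is low-spin. The t₂g⁶e_g¹ (low-spin) configuration has an unevenly filled e_g set; the Jahn–Teller theorem predicts a tetragonal distortion (typically axial elongation) to lift the degeneracy.
[FeBr4(phen)]^-: Each bromide is −1; 1,10-phenanthroline is neutral; balancing the −1 overall charge requires Fe(III). Fe sits in group 8, so the d-electron count is 8 − 3 = 5. Bromide is a weak-field ligand for a first-row metal, so the complex is high-spin. The d⁵ configuration leaves the e_g set evenly filled (or empty) — no strong Jahn–Teller driving force.

[Co(NO2)6]^4-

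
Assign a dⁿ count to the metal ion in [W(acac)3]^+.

d2

Summing ligand charges against the +1 overall charge gives an oxidation state of +4 for tungsten.
Group 6 minus oxidation state 4 gives a d² configuration.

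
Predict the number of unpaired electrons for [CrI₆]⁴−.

Each iodide is −1; balancing the −4 overall charge requires Cr(II).
Chromium is a group-6 element; Cr(II) is therefore d⁴.
The spin state decides the count: Iodide is a weak-field ligand for a first-row metal, so the complex is high-spin.
An octahedral high-spin d⁴ ion is t₂g³e_g¹, giving 4 unpaired electrons.

4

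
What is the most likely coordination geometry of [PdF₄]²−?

Ligand charges: each fluoride is −1. With an overall charge of −2 the palladium centre must be in the +2 oxidation state.
Palladium is a group-10 element; Pd(II) is therefore d⁸.
With 4 monodentate ligands the coordination number is 4.
A 4d d⁸ ion has a large crystal-field splitting; square planar leaves the high-energy d_{x²−y²} orbital empty and maximises CFSE.

square planar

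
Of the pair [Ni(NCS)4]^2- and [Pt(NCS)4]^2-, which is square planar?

[Pt(NCS)4]^2-

For [Ni(NCS)4]^2-: Each isothiocyanate is −1; balancing the −2 overall charge requires Ni(II). Group 10 minus oxidation state 2 gives a d⁸ configuration. Isothiocyanate is a weak-field ligand. With weak-field ligands the CFSE gain from square planar is small, so a 3d d⁸ ion takes the sterically preferred tetrahedral geometry. → tetrahedral.
For [Pt(NCS)4]^2-: Ligand charges: each isothiocyanate is −1. With an overall charge of −2 the platinum centre must be in the +2 oxidation state. Group 10 minus oxidation state 2 gives a d⁸ configuration. A 5d d⁸ ion has a large crystal-field splitting; square planar leaves the high-energy d_{x²−y²} orbital empty and maximises CFSE. → square planar.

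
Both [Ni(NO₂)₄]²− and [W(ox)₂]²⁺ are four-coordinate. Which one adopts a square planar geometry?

For [Ni(NO₂)₄]²−: Each nitro (N-bound nitrite) is −1; balancing the −2 overall charge requires Ni(II). Nickel is a group-10 element; Ni(II) is therefore d⁸. Nitro (N-bound nitrite) is a strong-field ligand (high in the spectrochemical series). A 3d d⁸ ion with strong-field ligands gains enough CFSE to favour square planar over tetrahedral. → square planar.
For [W(ox)₂]²⁺: Summing ligand charges against the +2 overall charge gives an oxidation state of +6 for tungsten. Group 6 minus oxidation state 6 gives a d⁰ configuration. A d⁰ ion has no crystal-field stabilisation preference between square planar and tetrahedral, so four ligands adopt the sterically favoured tetrahedral geometry. → tetrahedral.

[Ni(NO₂)₄]²−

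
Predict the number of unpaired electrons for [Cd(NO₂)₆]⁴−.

0

Each nitro (N-bound nitrite) is −1; balancing the −4 overall charge requires Cd(II).
Cadmium is a group-12 element; Cd(II) is therefore d¹⁰.
In an octahedral field the d¹⁰ configuration is t₂g⁶e_g⁴, giving 0 unpaired electrons.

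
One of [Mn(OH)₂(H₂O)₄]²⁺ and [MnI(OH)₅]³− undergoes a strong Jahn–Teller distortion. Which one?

[Mn(OH)₂(H₂O)₄]²⁺: Ligand charges: each hydroxide is −1; water is neutral. With an overall charge of +2 the manganese centre must be in the +4 oxidation state. Manganese is a group-7 element; Mn(IV) is therefore d³. The d³ configuration leaves the e_g set evenly filled (or empty) — no strong Jahn–Teller driving force.
[MnI(OH)₅]³−: Summing ligand charges against the −3 overall charge gives an oxidation state of +3 for manganese. Group 7 minus oxidation state 3 gives a d⁴ configuration. Hydroxide and iodide are weak-field ligands for a first-row metal, so the complex is high-spin. The t₂g³e_g¹ (high-spin) configuration has an unevenly filled e_g set; the Jahn–Teller theorem predicts a tetragonal distortion (typically axial elongation) to lift the degeneracy.

[MnI(OH)₅]³−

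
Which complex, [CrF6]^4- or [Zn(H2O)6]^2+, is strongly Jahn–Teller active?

[CrF6]^4-: Summing ligand charges against the −4 overall charge gives an oxidation state of +2 for chromium. Chromium is a group-6 element; Cr(II) is therefore d⁴. Fluoride is a weak-field ligand for a first-row metal, so the complex is high-spin. The t₂g³e_g¹ (high-spin) configuration has an unevenly filled e_g set; the Jahn–Teller theorem predicts a tetragonal distortion (typically axial elongation) to lift the degeneracy.
[Zn(H2O)6]^2+: Water is neutral; balancing the +2 overall charge requires Zn(II). Group 12 minus oxidation state 2 gives a d¹⁰ configuration. The d¹⁰ configuration leaves the e_g set evenly filled (or empty) — no strong Jahn–Teller driving force.

[CrF6]^4-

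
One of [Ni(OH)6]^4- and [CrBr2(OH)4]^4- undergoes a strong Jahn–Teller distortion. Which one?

[CrBr2(OH)4]^4-

[Ni(OH)6]^4-: Summing ligand charges against the −4 overall charge gives an oxidation state of +2 for nickel. Group 10 minus oxidation state 2 gives a d⁸ configuration. The d⁸ configuration leaves the e_g set evenly filled (or empty) — no strong Jahn–Teller driving force.
[CrBr2(OH)4]^4-: Ligand charges: each bromide is −1; each hydroxide is −1. With an overall charge of −4 the chromium centre must be in the +2 oxidation state. Cr sits in group 6, so the d-electron count is 6 − 2 = 4. Bromide and hydroxide are weak-field ligands for a first-row metal, so the complex is high-spin. The t₂g³e_g¹ (high-spin) configuration has an unevenly filled e_g set; the Jahn–Teller theorem predicts a tetragonal distortion (typically axial elongation) to lift the degeneracy.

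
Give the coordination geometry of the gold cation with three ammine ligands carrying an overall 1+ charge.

Summing ligand charges against the +1 overall charge gives an oxidation state of +1 for gold.
Gold is a group-11 element; Au(I) is therefore d¹⁰.
With 3 monodentate ligands the coordination number is 3.
Three ligands around a d¹⁰ centre minimise repulsion in a trigonal-planar arrangement.

trigonal planar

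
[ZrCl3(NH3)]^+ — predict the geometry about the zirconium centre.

Ligand charges: each chloride is −1; ammonia is neutral. With an overall charge of +1 the zirconium centre must be in the +4 oxidation state.
Zirconium is a group-4 element; Zr(IV) is therefore d⁰.
With 4 monodentate ligands the coordination number is 4.
A d⁰ ion has no crystal-field stabilisation preference between square planar and tetrahedral, so four ligands adopt the sterically favoured tetrahedral geometry.

tetrahedral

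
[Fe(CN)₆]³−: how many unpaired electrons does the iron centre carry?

Ligand charges: each cyanide is −1. With an overall charge of −3 the iron centre must be in the +3 oxidation state.
Group 8 minus oxidation state 3 gives a d⁵ configuration.
The spin state decides the count: Cyanide is a strong-field ligand (high in the spectrochemical series) for a first-row metal, so the complex is low-spin.
An octahedral low-spin d⁵ ion is t₂g⁵e_g⁰, giving 1 unpaired electron.

1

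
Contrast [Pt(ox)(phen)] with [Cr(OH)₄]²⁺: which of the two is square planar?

[Pt(ox)(phen)]

For [Pt(ox)(phen)]: Ligand charges: each oxalate is −2; 1,10-phenanthroline is neutral. With an overall charge of 0 the platinum centre must be in the +2 oxidation state. Group 10 minus oxidation state 2 gives a d⁸ configuration. A 5d d⁸ ion has a large crystal-field splitting; square planar leaves the high-energy d_{x²−y²} orbital empty and maximises CFSE. → square planar.
For [Cr(OH)₄]²⁺: Ligand charges: each hydroxide is −1. With an overall charge of +2 the chromium centre must be in the +6 oxidation state. Cr sits in group 6, so the d-electron count is 6 − 6 = 0. A d⁰ ion has no crystal-field stabilisation preference between square planar and tetrahedral, so four ligands adopt the sterically favoured tetrahedral geometry. → tetrahedral.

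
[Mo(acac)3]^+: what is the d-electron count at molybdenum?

d2

Summing ligand charges against the +1 overall charge gives an oxidation state of +4 for molybdenum.
Molybdenum is a group-6 element; Mo(IV) is therefore d².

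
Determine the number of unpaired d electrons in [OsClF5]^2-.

Each chloride is −1; each fluoride is −1; balancing the −2 overall charge requires Os(IV).
Osmium is a group-8 element; Os(IV) is therefore d⁴.
The spin state decides the count: a 5d ion has a large Δₒ and is invariably low-spin.
An octahedral low-spin d⁴ ion is t₂g⁴e_g⁰, giving 2 unpaired electrons.

2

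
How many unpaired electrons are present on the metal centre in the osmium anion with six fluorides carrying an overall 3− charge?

Ligand charges: each fluoride is −1. With an overall charge of −3 the osmium centre must be in the +3 oxidation state.
Osmium is a group-8 element; Os(III) is therefore d⁵.
The spin state decides the count: a 5d ion has a large Δₒ and is invariably low-spin.
An octahedral low-spin d⁵ ion is t₂g⁵e_g⁰, giving 1 unpaired electron.

1 unpaired electron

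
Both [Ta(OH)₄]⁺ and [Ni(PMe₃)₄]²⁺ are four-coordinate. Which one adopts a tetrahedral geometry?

[Ta(OH)₄]⁺

For [Ta(OH)₄]⁺: Summing ligand charges against the +1 overall charge gives an oxidation state of +5 for tantalum. Tantalum is a group-5 element; Ta(V) is therefore d⁰. A d⁰ ion has no crystal-field stabilisation preference between square planar and tetrahedral, so four ligands adopt the sterically favoured tetrahedral geometry. → tetrahedral.
For [Ni(PMe₃)₄]²⁺: Ligand charges: trimethylphosphine is neutral. With an overall charge of +2 the nickel centre must be in the +2 oxidation state. Ni sits in group 10, so the d-electron count is 10 − 2 = 8. Trimethylphosphine is a strong-field ligand (high in the spectrochemical series). A 3d d⁸ ion with strong-field ligands gains enough CFSE to favour square planar over tetrahedral. → square planar.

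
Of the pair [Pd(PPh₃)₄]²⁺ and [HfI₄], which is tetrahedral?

For [Pd(PPh₃)₄]²⁺: Summing ligand charges against the +2 overall charge gives an oxidation state of +2 for palladium. Pd sits in group 10, so the d-electron count is 10 − 2 = 8. A 4d d⁸ ion has a large crystal-field splitting; square planar leaves the high-energy d_{x²−y²} orbital empty and maximises CFSE. → square planar.
For [HfI₄]: Each iodide is −1; balancing the 0 overall charge requires Hf(IV). Group 4 minus oxidation state 4 gives a d⁰ configuration. A d⁰ ion has no crystal-field stabilisation preference between square planar and tetrahedral, so four ligands adopt the sterically favoured tetrahedral geometry. → tetrahedral.

[HfI₄]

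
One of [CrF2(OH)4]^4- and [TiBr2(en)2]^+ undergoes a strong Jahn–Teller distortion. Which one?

[CrF2(OH)4]^4-: Summing ligand charges against the −4 overall charge gives an oxidation state of +2 for chromium. Group 6 minus oxidation state 2 gives a d⁴ configuration. Fluoride and hydroxide are weak-field ligands for a first-row metal, so the complex is high-spin. The t₂g³e_g¹ (high-spin) configuration has an unevenly filled e_g set; the Jahn–Teller theorem predicts a tetragonal distortion (typically axial elongation) to lift the degeneracy.
[TiBr2(en)2]^+: Ligand charges: each bromide is −1; ethylenediamine is neutral. With an overall charge of +1 the titanium centre must be in the +3 oxidation state. Group 4 minus oxidation state 3 gives a d¹ configuration. The d¹ configuration leaves the e_g set evenly filled (or empty) — no strong Jahn–Teller driving force.

[CrF2(OH)4]^4-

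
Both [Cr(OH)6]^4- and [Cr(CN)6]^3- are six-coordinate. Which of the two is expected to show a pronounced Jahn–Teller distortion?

[Cr(OH)6]^4-: Ligand charges: each hydroxide is −1. With an overall charge of −4 the chromium centre must be in the +2 oxidation state. Group 6 minus oxidation state 2 gives a d⁴ configuration. Hydroxide is a weak-field ligand for a first-row metal, so the complex is high-spin. The t₂g³e_g¹ (high-spin) configuration has an unevenly filled e_g set; the Jahn–Teller theorem predicts a tetragonal distortion (typically axial elongation) to lift the degeneracy.
[Cr(CN)6]^3-: Summing ligand charges against the −3 overall charge gives an oxidation state of +3 for chromium. Chromium is a group-6 element; Cr(III) is therefore d³. The d³ configuration leaves the e_g set evenly filled (or empty) — no strong Jahn–Teller driving force.

[Cr(OH)6]^4-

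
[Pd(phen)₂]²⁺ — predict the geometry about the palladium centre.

Summing ligand charges against the +2 overall charge gives an oxidation state of +2 for palladium.
Palladium is a group-10 element; Pd(II) is therefore d⁸.
Counting donor atoms: 2×1,10-phenanthroline (bidentate) → 4 donors. Coordination number = 4.
A 4d d⁸ ion has a large crystal-field splitting; square planar leaves the high-energy d_{x²−y²} orbital empty and maximises CFSE.

square planar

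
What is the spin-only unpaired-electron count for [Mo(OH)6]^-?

Summing ligand charges against the −1 overall charge gives an oxidation state of +5 for molybdenum.
Molybdenum is a group-6 element; Mo(V) is therefore d¹.
In an octahedral field the d¹ configuration is t₂g¹e_g⁰ (only one arrangement possible), giving 1 unpaired electron.

1 unpaired electron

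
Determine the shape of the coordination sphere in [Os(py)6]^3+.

octahedral

Pyridine is neutral; balancing the +3 overall charge requires Os(III).
Os sits in group 8, so the d-electron count is 8 − 3 = 5.
Coordination number: 6.
Six donors around a single metal centre give an octahedral coordination sphere.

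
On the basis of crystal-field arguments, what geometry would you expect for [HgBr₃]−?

trigonal planar

Ligand charges: each bromide is −1. With an overall charge of −1 the mercury centre must be in the +2 oxidation state.
Hg sits in group 12, so the d-electron count is 12 − 2 = 10.
Coordination number: 3.
Three ligands around a d¹⁰ centre minimise repulsion in a trigonal-planar arrangement.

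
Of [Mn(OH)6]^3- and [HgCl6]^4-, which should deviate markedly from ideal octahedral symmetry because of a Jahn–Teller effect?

[Mn(OH)6]^3-: Summing ligand charges against the −3 overall charge gives an oxidation state of +3 for manganese. Mn sits in group 7, so the d-electron count is 7 − 3 = 4. Hydroxide is a weak-field ligand for a first-row metal, so the complex is high-spin. The t₂g³e_g¹ (high-spin) configuration has an unevenly filled e_g set; the Jahn–Teller theorem predicts a tetragonal distortion (typically axial elongation) to lift the degeneracy.
[HgCl6]^4-: Ligand charges: each chloride is −1. With an overall charge of −4 the mercury centre must be in the +2 oxidation state. Hg sits in group 12, so the d-electron count is 12 − 2 = 10. The d¹⁰ configuration leaves the e_g set evenly filled (or empty) — no strong Jahn–Teller driving force.

[Mn(OH)6]^3-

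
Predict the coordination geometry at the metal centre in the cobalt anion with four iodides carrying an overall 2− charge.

tetrahedral

Ligand charges: each iodide is −1. With an overall charge of −2 the cobalt centre must be in the +2 oxidation state.
Cobalt is a group-9 element; Co(II) is therefore d⁷.
Coordination number: 4.
Iodide is a weak-field ligand.
For a high-spin 3d d⁷ ion with weak-field ligands the small Δₜ gives little square-planar CFSE advantage, so four ligands adopt the sterically favoured tetrahedral geometry.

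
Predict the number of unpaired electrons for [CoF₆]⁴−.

3 unpaired electrons

Summing ligand charges against the −4 overall charge gives an oxidation state of +2 for cobalt.
Co sits in group 9, so the d-electron count is 9 − 2 = 7.
The spin state decides the count: Fluoride is a weak-field ligand for a first-row metal, so the complex is high-spin.
An octahedral high-spin d⁷ ion is t₂g⁵e_g², giving 3 unpaired electrons.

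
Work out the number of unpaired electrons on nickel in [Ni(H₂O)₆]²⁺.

2

Summing ligand charges against the +2 overall charge gives an oxidation state of +2 for nickel.
Ni sits in group 10, so the d-electron count is 10 − 2 = 8.
In an octahedral field the d⁸ configuration is t₂g⁶e_g² (only one arrangement possible), giving 2 unpaired electrons.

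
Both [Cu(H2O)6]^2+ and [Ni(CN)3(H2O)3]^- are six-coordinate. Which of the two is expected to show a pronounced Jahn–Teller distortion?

[Cu(H2O)6]^2+: Ligand charges: water is neutral. With an overall charge of +2 the copper centre must be in the +2 oxidation state. Group 11 minus oxidation state 2 gives a d⁹ configuration. The t₂g⁶e_g³ configuration has an unevenly filled e_g set; the Jahn–Teller theorem predicts a tetragonal distortion (typically axial elongation) to lift the degeneracy.
[Ni(CN)3(H2O)3]^-: Each cyanide is −1; water is neutral; balancing the −1 overall charge requires Ni(II). Nickel is a group-10 element; Ni(II) is therefore d⁸. The d⁸ configuration leaves the e_g set evenly filled (or empty) — no strong Jahn–Teller driving force.

[Cu(H2O)6]^2+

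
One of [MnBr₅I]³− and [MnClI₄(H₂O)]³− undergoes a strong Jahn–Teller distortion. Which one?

[MnBr₅I]³−: Summing ligand charges against the −3 overall charge gives an oxidation state of +3 for manganese. Mn sits in group 7, so the d-electron count is 7 − 3 = 4. Bromide and iodide are weak-field ligands for a first-row metal, so the complex is high-spin. The t₂g³e_g¹ (high-spin) configuration has an unevenly filled e_g set; the Jahn–Teller theorem predicts a tetragonal distortion (typically axial elongation) to lift the degeneracy.
[MnClI₄(H₂O)]³−: Summing ligand charges against the −3 overall charge gives an oxidation state of +2 for manganese. Manganese is a group-7 element; Mn(II) is therefore d⁵. Chloride and iodide are weak-field ligands for a first-row metal, so the complex is high-spin. The d⁵ configuration leaves the e_g set evenly filled (or empty) — no strong Jahn–Teller driving force.

[MnBr₅I]³−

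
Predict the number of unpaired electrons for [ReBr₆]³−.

Each bromide is −1; balancing the −3 overall charge requires Re(III).
Group 7 minus oxidation state 3 gives a d⁴ configuration.
The spin state decides the count: a 5d ion has a large Δₒ and is invariably low-spin.
An octahedral low-spin d⁴ ion is t₂g⁴e_g⁰, giving 2 unpaired electrons.

2 unpaired electrons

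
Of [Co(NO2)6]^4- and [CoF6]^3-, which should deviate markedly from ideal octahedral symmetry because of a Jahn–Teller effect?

[Co(NO2)6]^4-: Each nitro (N-bound nitrite) is −1; balancing the −4 overall charge requires Co(II). Co sits in group 9, so the d-electron count is 9 − 2 = 7. Nitro (N-bound nitrite) is a strong-field ligand (high in the spectrochemical series) for a first-row metal, so the complex is low-spin. The t₂g⁶e_g¹ (low-spin) configuration has an unevenly filled e_g set; the Jahn–Teller theorem predicts a tetragonal distortion (typically axial elongation) to lift the degeneracy.
[CoF6]^3-: Ligand charges: each fluoride is −1. With an overall charge of −3 the cobalt centre must be in the +3 oxidation state. Group 9 minus oxidation state 3 gives a d⁶ configuration. Fluoride is the one ligand weak enough to leave Co(III) high-spin — [CoF₆]³⁻ is the classic exception. The d⁶ configuration leaves the e_g set evenly filled (or empty) — no strong Jahn–Teller driving force.

[Co(NO2)6]^4-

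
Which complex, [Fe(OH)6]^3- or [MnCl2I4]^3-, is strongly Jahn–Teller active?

[Fe(OH)6]^3-: Each hydroxide is −1; balancing the −3 overall charge requires Fe(III). Iron is a group-8 element; Fe(III) is therefore d⁵. Hydroxide is a weak-field ligand for a first-row metal, so the complex is high-spin. The d⁵ configuration leaves the e_g set evenly filled (or empty) — no strong Jahn–Teller driving force.
[MnCl2I4]^3-: Summing ligand charges against the −3 overall charge gives an oxidation state of +3 for manganese. Group 7 minus oxidation state 3 gives a d⁴ configuration. Chloride and iodide are weak-field ligands for a first-row metal, so the complex is high-spin. The t₂g³e_g¹ (high-spin) configuration has an unevenly filled e_g set; the Jahn–Teller theorem predicts a tetragonal distortion (typically axial elongation) to lift the degeneracy.

[MnCl2I4]^3-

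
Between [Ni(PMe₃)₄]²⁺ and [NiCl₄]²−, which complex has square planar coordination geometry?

[Ni(PMe₃)₄]²⁺

For [Ni(PMe₃)₄]²⁺: Summing ligand charges against the +2 overall charge gives an oxidation state of +2 for nickel. Group 10 minus oxidation state 2 gives a d⁸ configuration. Trimethylphosphine is a strong-field ligand (high in the spectrochemical series). A 3d d⁸ ion with strong-field ligands gains enough CFSE to favour square planar over tetrahedral. → square planar.
For [NiCl₄]²−: Summing ligand charges against the −2 overall charge gives an oxidation state of +2 for nickel. Ni sits in group 10, so the d-electron count is 10 − 2 = 8. Chloride is a weak-field ligand. With weak-field ligands the CFSE gain from square planar is small, so a 3d d⁸ ion takes the sterically preferred tetrahedral geometry. → tetrahedral.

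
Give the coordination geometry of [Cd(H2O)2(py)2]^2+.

tetrahedral

Summing ligand charges against the +2 overall charge gives an oxidation state of +2 for cadmium.
Cd sits in group 12, so the d-electron count is 12 − 2 = 10.
Coordination number: 4.
A d¹⁰ ion has no crystal-field stabilisation preference between square planar and tetrahedral, so four ligands adopt the sterically favoured tetrahedral geometry.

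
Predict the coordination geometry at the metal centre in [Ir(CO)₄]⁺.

Summing ligand charges against the +1 overall charge gives an oxidation state of +1 for iridium.
Group 9 minus oxidation state 1 gives a d⁸ configuration.
Coordination number: 4.
A 5d d⁸ ion has a large crystal-field splitting; square planar leaves the high-energy d_{x²−y²} orbital empty and maximises CFSE.

square planar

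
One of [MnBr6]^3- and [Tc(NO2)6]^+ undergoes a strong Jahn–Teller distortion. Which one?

[MnBr6]^3-: Summing ligand charges against the −3 overall charge gives an oxidation state of +3 for manganese. Manganese is a group-7 element; Mn(III) is therefore d⁴. Bromide is a weak-field ligand for a first-row metal, so the complex is high-spin. The t₂g³e_g¹ (high-spin) configuration has an unevenly filled e_g set; the Jahn–Teller theorem predicts a tetragonal distortion (typically axial elongation) to lift the degeneracy.
[Tc(NO2)6]^+: Ligand charges: each nitro (N-bound nitrite) is −1. With an overall charge of +1 the technetium centre must be in the +7 oxidation state. Group 7 minus oxidation state 7 gives a d⁰ configuration. The d⁰ configuration leaves the e_g set evenly filled (or empty) — no strong Jahn–Teller driving force.

[MnBr6]^3-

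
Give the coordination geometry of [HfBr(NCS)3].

tetrahedral

Summing ligand charges against the 0 overall charge gives an oxidation state of +4 for hafnium.
Hf sits in group 4, so the d-electron count is 4 − 4 = 0.
With 4 monodentate ligands the coordination number is 4.
A d⁰ ion has no crystal-field stabilisation preference between square planar and tetrahedral, so four ligands adopt the sterically favoured tetrahedral geometry.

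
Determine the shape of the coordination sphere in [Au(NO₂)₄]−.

square planar

Each nitro (N-bound nitrite) is −1; balancing the −1 overall charge requires Au(III).
Group 11 minus oxidation state 3 gives a d⁸ configuration.
With 4 monodentate ligands the coordination number is 4.
A 5d d⁸ ion has a large crystal-field splitting; square planar leaves the high-energy d_{x²−y²} orbital empty and maximises CFSE.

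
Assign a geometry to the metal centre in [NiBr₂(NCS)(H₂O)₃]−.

Summing ligand charges against the −1 overall charge gives an oxidation state of +2 for nickel.
Ni sits in group 10, so the d-electron count is 10 − 2 = 8.
With 6 monodentate ligands the coordination number is 6.
Six donors around a single metal centre give an octahedral coordination sphere.

octahedral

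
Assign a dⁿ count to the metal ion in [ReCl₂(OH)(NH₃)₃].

Ligand charges: each chloride is −1; each hydroxide is −1; ammonia is neutral. With an overall charge of 0 the rhenium centre must be in the +3 oxidation state.
Group 7 minus oxidation state 3 gives a d⁴ configuration.

d⁴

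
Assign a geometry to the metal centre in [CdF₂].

linear

Each fluoride is −1; balancing the 0 overall charge requires Cd(II).
Cd sits in group 12, so the d-electron count is 12 − 2 = 10.
With 2 monodentate ligands the coordination number is 2.
A d¹⁰ ion with only two ligands adopts a linear arrangement (sp hybridisation; no CFSE preference).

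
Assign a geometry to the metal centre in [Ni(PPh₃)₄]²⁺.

Summing ligand charges against the +2 overall charge gives an oxidation state of +2 for nickel.
Ni sits in group 10, so the d-electron count is 10 − 2 = 8.
With 4 monodentate ligands the coordination number is 4.
Triphenylphosphine is a strong-field ligand (high in the spectrochemical series).
A 3d d⁸ ion with strong-field ligands gains enough CFSE to favour square planar over tetrahedral.

square planar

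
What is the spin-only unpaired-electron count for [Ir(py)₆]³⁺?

Summing ligand charges against the +3 overall charge gives an oxidation state of +3 for iridium.
Group 9 minus oxidation state 3 gives a d⁶ configuration.
The spin state decides the count: a 5d ion has a large Δₒ and is invariably low-spin.
An octahedral low-spin d⁶ ion is t₂g⁶e_g⁰, giving 0 unpaired electrons.

0 unpaired electrons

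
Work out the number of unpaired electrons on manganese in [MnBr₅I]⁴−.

Each bromide is −1; each iodide is −1; balancing the −4 overall charge requires Mn(II).
Group 7 minus oxidation state 2 gives a d⁵ configuration.
The spin state decides the count: Bromide and iodide are weak-field ligands for a first-row metal, so the complex is high-spin.
An octahedral high-spin d⁵ ion is t₂g³e_g², giving 5 unpaired electrons.

5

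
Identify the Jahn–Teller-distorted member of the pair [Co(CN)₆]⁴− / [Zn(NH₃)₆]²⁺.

[Co(CN)₆]⁴−: Each cyanide is −1; balancing the −4 overall charge requires Co(II). Cobalt is a group-9 element; Co(II) is therefore d⁷. Cyanide is a strong-field ligand (high in the spectrochemical series) for a first-row metal, so the complex is low-spin. The t₂g⁶e_g¹ (low-spin) configuration has an unevenly filled e_g set; the Jahn–Teller theorem predicts a tetragonal distortion (typically axial elongation) to lift the degeneracy.
[Zn(NH₃)₆]²⁺: Ammonia is neutral; balancing the +2 overall charge requires Zn(II). Group 12 minus oxidation state 2 gives a d¹⁰ configuration. The d¹⁰ configuration leaves the e_g set evenly filled (or empty) — no strong Jahn–Teller driving force.

[Co(CN)₆]⁴−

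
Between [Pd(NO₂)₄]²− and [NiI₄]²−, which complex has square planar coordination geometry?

For [Pd(NO₂)₄]²−: Ligand charges: each nitro (N-bound nitrite) is −1. With an overall charge of −2 the palladium centre must be in the +2 oxidation state. Pd sits in group 10, so the d-electron count is 10 − 2 = 8. A 4d d⁸ ion has a large crystal-field splitting; square planar leaves the high-energy d_{x²−y²} orbital empty and maximises CFSE. → square planar.
For [NiI₄]²−: Ligand charges: each iodide is −1. With an overall charge of −2 the nickel centre must be in the +2 oxidation state. Nickel is a group-10 element; Ni(II) is therefore d⁸. Iodide is a weak-field ligand. With weak-field ligands the CFSE gain from square planar is small, so a 3d d⁸ ion takes the sterically preferred tetrahedral geometry. → tetrahedral.

[Pd(NO₂)₄]²−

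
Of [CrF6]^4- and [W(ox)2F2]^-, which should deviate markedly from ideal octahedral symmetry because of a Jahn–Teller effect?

[CrF6]^4-

[CrF6]^4-: Ligand charges: each fluoride is −1. With an overall charge of −4 the chromium centre must be in the +2 oxidation state. Group 6 minus oxidation state 2 gives a d⁴ configuration. Fluoride is a weak-field ligand for a first-row metal, so the complex is high-spin. The t₂g³e_g¹ (high-spin) configuration has an unevenly filled e_g set; the Jahn–Teller theorem predicts a tetragonal distortion (typically axial elongation) to lift the degeneracy.
[W(ox)2F2]^-: Each oxalate is −2; each fluoride is −1; balancing the −1 overall charge requires W(V). Group 6 minus oxidation state 5 gives a d¹ configuration. The d¹ configuration leaves the e_g set evenly filled (or empty) — no strong Jahn–Teller driving force.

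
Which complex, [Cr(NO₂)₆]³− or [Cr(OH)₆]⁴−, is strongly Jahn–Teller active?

[Cr(NO₂)₆]³−: Each nitro (N-bound nitrite) is −1; balancing the −3 overall charge requires Cr(III). Group 6 minus oxidation state 3 gives a d³ configuration. The d³ configuration leaves the e_g set evenly filled (or empty) — no strong Jahn–Teller driving force.
[Cr(OH)₆]⁴−: Ligand charges: each hydroxide is −1. With an overall charge of −4 the chromium centre must be in the +2 oxidation state. Cr sits in group 6, so the d-electron count is 6 − 2 = 4. Hydroxide is a weak-field ligand for a first-row metal, so the complex is high-spin. The t₂g³e_g¹ (high-spin) configuration has an unevenly filled e_g set; the Jahn–Teller theorem predicts a tetragonal distortion (typically axial elongation) to lift the degeneracy.

[Cr(OH)₆]⁴−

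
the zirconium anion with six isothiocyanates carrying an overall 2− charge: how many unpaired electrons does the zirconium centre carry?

Ligand charges: each isothiocyanate is −1. With an overall charge of −2 the zirconium centre must be in the +4 oxidation state.
Group 4 minus oxidation state 4 gives a d⁰ configuration.
In an octahedral field the d⁰ configuration is t₂g⁰e_g⁰, giving 0 unpaired electrons.

0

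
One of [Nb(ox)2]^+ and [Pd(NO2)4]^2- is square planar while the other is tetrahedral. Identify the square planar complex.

For [Nb(ox)2]^+: Each oxalate is −2; balancing the +1 overall charge requires Nb(V). Group 5 minus oxidation state 5 gives a d⁰ configuration. A d⁰ ion has no crystal-field stabilisation preference between square planar and tetrahedral, so four ligands adopt the sterically favoured tetrahedral geometry. → tetrahedral.
For [Pd(NO2)4]^2-: Summing ligand charges against the −2 overall charge gives an oxidation state of +2 for palladium. Group 10 minus oxidation state 2 gives a d⁸ configuration. A 4d d⁸ ion has a large crystal-field splitting; square planar leaves the high-energy d_{x²−y²} orbital empty and maximises CFSE. → square planar.

[Pd(NO2)4]^2-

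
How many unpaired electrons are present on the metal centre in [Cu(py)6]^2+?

Pyridine is neutral; balancing the +2 overall charge requires Cu(II).
Group 11 minus oxidation state 2 gives a d⁹ configuration.
In an octahedral field the d⁹ configuration is t₂g⁶e_g³ (only one arrangement possible), giving 1 unpaired electron.

1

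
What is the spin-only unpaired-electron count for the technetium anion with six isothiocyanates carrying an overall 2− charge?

Ligand charges: each isothiocyanate is −1. With an overall charge of −2 the technetium centre must be in the +4 oxidation state.
Technetium is a group-7 element; Tc(IV) is therefore d³.
In an octahedral field the d³ configuration is t₂g³e_g⁰ (only one arrangement possible), giving 3 unpaired electrons.

3 unpaired electrons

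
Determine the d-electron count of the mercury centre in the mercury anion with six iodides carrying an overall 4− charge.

Ligand charges: each iodide is −1. With an overall charge of −4 the mercury centre must be in the +2 oxidation state.
Group 12 minus oxidation state 2 gives a d¹⁰ configuration.

d10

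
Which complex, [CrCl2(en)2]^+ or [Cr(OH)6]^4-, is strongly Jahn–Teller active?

[CrCl2(en)2]^+: Ligand charges: each chloride is −1; ethylenediamine is neutral. With an overall charge of +1 the chromium centre must be in the +3 oxidation state. Cr sits in group 6, so the d-electron count is 6 − 3 = 3. The d³ configuration leaves the e_g set evenly filled (or empty) — no strong Jahn–Teller driving force.
[Cr(OH)6]^4-: Each hydroxide is −1; balancing the −4 overall charge requires Cr(II). Cr sits in group 6, so the d-electron count is 6 − 2 = 4. Hydroxide is a weak-field ligand for a first-row metal, so the complex is high-spin. The t₂g³e_g¹ (high-spin) configuration has an unevenly filled e_g set; the Jahn–Teller theorem predicts a tetragonal distortion (typically axial elongation) to lift the degeneracy.

[Cr(OH)6]^4-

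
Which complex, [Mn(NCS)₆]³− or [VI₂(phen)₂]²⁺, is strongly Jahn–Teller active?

[Mn(NCS)₆]³−

[Mn(NCS)₆]³−: Ligand charges: each isothiocyanate is −1. With an overall charge of −3 the manganese centre must be in the +3 oxidation state. Manganese is a group-7 element; Mn(III) is therefore d⁴. Isothiocyanate is a weak-field ligand for a first-row metal, so the complex is high-spin. The t₂g³e_g¹ (high-spin) configuration has an unevenly filled e_g set; the Jahn–Teller theorem predicts a tetragonal distortion (typically axial elongation) to lift the degeneracy.
[VI₂(phen)₂]²⁺: Summing ligand charges against the +2 overall charge gives an oxidation state of +4 for vanadium. Group 5 minus oxidation state 4 gives a d¹ configuration. The d¹ configuration leaves the e_g set evenly filled (or empty) — no strong Jahn–Teller driving force.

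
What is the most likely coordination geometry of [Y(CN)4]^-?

tetrahedral

Summing ligand charges against the −1 overall charge gives an oxidation state of +3 for yttrium.
Yttrium is a group-3 element; Y(III) is therefore d⁰.
With 4 monodentate ligands the coordination number is 4.
A d⁰ ion has no crystal-field stabilisation preference between square planar and tetrahedral, so four ligands adopt the sterically favoured tetrahedral geometry.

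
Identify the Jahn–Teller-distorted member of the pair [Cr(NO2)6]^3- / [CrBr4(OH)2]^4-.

[CrBr4(OH)2]^4-

[Cr(NO2)6]^3-: Summing ligand charges against the −3 overall charge gives an oxidation state of +3 for chromium. Cr sits in group 6, so the d-electron count is 6 − 3 = 3. The d³ configuration leaves the e_g set evenly filled (or empty) — no strong Jahn–Teller driving force.
[CrBr4(OH)2]^4-: Each bromide is −1; each hydroxide is −1; balancing the −4 overall charge requires Cr(II). Cr sits in group 6, so the d-electron count is 6 − 2 = 4. Bromide and hydroxide are weak-field ligands for a first-row metal, so the complex is high-spin. The t₂g³e_g¹ (high-spin) configuration has an unevenly filled e_g set; the Jahn–Teller theorem predicts a tetragonal distortion (typically axial elongation) to lift the degeneracy.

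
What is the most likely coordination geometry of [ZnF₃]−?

Each fluoride is −1; balancing the −1 overall charge requires Zn(II).
Zinc is a group-12 element; Zn(II) is therefore d¹⁰.
With 3 monodentate ligands the coordination number is 3.
Three ligands around a d¹⁰ centre minimise repulsion in a trigonal-planar arrangement.

trigonal planar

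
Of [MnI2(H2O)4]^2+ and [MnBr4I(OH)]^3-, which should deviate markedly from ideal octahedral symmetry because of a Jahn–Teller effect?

[MnBr4I(OH)]^3-

[MnI2(H2O)4]^2+: Summing ligand charges against the +2 overall charge gives an oxidation state of +4 for manganese. Group 7 minus oxidation state 4 gives a d³ configuration. The d³ configuration leaves the e_g set evenly filled (or empty) — no strong Jahn–Teller driving force.
[MnBr4I(OH)]^3-: Summing ligand charges against the −3 overall charge gives an oxidation state of +3 for manganese. Group 7 minus oxidation state 3 gives a d⁴ configuration. Bromide, hydroxide, and iodide are weak-field ligands for a first-row metal, so the complex is high-spin. The t₂g³e_g¹ (high-spin) configuration has an unevenly filled e_g set; the Jahn–Teller theorem predicts a tetragonal distortion (typically axial elongation) to lift the degeneracy.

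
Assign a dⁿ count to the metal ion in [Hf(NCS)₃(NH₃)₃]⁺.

Ligand charges: each isothiocyanate is −1; ammonia is neutral. With an overall charge of +1 the hafnium centre must be in the +4 oxidation state.
Group 4 minus oxidation state 4 gives a d⁰ configuration.

d⁰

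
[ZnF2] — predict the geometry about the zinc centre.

Ligand charges: each fluoride is −1. With an overall charge of 0 the zinc centre must be in the +2 oxidation state.
Group 12 minus oxidation state 2 gives a d¹⁰ configuration.
Coordination number: 2.
A d¹⁰ ion with only two ligands adopts a linear arrangement (sp hybridisation; no CFSE preference).

linear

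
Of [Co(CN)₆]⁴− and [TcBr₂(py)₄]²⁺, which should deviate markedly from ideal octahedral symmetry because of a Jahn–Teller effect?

[Co(CN)₆]⁴−: Summing ligand charges against the −4 overall charge gives an oxidation state of +2 for cobalt. Co sits in group 9, so the d-electron count is 9 − 2 = 7. Cyanide is a strong-field ligand (high in the spectrochemical series) for a first-row metal, so the complex is low-spin. The t₂g⁶e_g¹ (low-spin) configuration has an unevenly filled e_g set; the Jahn–Teller theorem predicts a tetragonal distortion (typically axial elongation) to lift the degeneracy.
[TcBr₂(py)₄]²⁺: Ligand charges: each bromide is −1; pyridine is neutral. With an overall charge of +2 the technetium centre must be in the +4 oxidation state. Tc sits in group 7, so the d-electron count is 7 − 4 = 3. The d³ configuration leaves the e_g set evenly filled (or empty) — no strong Jahn–Teller driving force.

[Co(CN)₆]⁴−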